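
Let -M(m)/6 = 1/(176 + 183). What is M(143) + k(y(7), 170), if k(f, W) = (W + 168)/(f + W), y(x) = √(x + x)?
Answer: 786724/398849 - 13*√14/1111 ≈ 1.9287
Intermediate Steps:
M(m) = -6/359 (M(m) = -6/(176 + 183) = -6/359)
y(x) = √2*√x (y(x) = √(2*x) = √2*√x)
k(f, W) = (168 + W)/(W + f)
M(143) + k(y(7), 170) = -6/359 + (168 + 170)/(170 + √2*√7) = -6/359 + 338/(170 + √14)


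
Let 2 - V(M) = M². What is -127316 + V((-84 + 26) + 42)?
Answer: -127570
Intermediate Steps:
V(M) = 2 - M²
-127316 + V((-84 + 26) + 42) = -127316 + (2 - ((-84 + 26) + 42)²) = -127316 + (2 - (-58 + 42)²) = -127316 + (2 - 1*(-16)²) = -127316 + (2 - 1*256) = -127316 + (2 - 256) = -127316 - 254 = -127570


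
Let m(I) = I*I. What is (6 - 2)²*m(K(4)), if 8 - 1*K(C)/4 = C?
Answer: 4096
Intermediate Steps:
K(C) = 32 - 4*C
m(I) = I²
(6 - 2)²*m(K(4)) = (6 - 2)²*(32 - 4*4)² = 4²*(32 - 16)² = 16*16² = 16*256 = 4096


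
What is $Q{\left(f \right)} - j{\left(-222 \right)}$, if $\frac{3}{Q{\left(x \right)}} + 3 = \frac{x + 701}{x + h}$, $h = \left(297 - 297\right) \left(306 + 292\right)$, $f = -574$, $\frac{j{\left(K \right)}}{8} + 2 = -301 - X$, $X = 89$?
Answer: $\frac{5796742}{1849} \approx 3135.1$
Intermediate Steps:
$j{\left(K \right)} = -3136$ ($j{\left(K \right)} = -16 + 8 \left(-301 - 89\right) = -16 + 8 \left(-390\right) = -16 - 3120 = -3136$)
$h = 0$ ($h = 0 \cdot 598 = 0$)
$Q{\left(x \right)} = \frac{3}{-3 + \frac{701 + x}{x}}$ ($Q{\left(x \right)} = \frac{3}{-3 + \frac{x + 701}{x + 0}} = \frac{3}{-3 + \frac{701 + x}{x}}$)
$Q{\left(f \right)} - j{\left(-222 \right)} = \left(-3\right) \left(-574\right) \frac{1}{-701 + 2 \left(-574\right)} - -3136 = \left(-3\right) \left(-574\right) \frac{1}{-701 - 1148} + 3136 = \left(-3\right) \left(-574\right) \frac{1}{-1849} + 3136 = \left(-3\right) \left(-574\right) \left(- \frac{1}{1849}\right) + 3136 = - \frac{1722}{1849} + 3136 = \frac{5796742}{1849}$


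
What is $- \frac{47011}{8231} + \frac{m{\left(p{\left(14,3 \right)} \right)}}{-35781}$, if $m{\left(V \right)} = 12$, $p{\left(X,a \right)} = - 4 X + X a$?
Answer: $- \frac{560733121}{98171137} \approx -5.7118$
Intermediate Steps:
$- \frac{47011}{8231} + \frac{m{\left(p{\left(14,3 \right)} \right)}}{-35781} = - \frac{47011}{8231} + \frac{12}{-35781} = \left(-47011\right) \frac{1}{8231} + 12 \left(- \frac{1}{35781}\right) = - \frac{47011}{8231} - \frac{4}{11927} = - \frac{560733121}{98171137}$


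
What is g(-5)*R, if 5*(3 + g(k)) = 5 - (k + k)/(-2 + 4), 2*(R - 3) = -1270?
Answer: 632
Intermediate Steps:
R = -632 (R = 3 + (½)*(-1270) = 3 - 635 = -632)
g(k) = -2 - k/5 (g(k) = -3 + (5 - (k + k)/(-2 + 4))/5 = -3 + (5 - 2*k/2)/5 = -3 + (5 - k)/5 = -3 + (1 - k/5) = -2 - k/5)
g(-5)*R = (-2 - ⅕*(-5))*(-632) = (-2 + 1)*(-632) = -1*(-632) = 632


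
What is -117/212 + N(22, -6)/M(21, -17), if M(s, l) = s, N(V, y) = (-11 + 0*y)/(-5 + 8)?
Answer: -9703/13356 ≈ -0.72649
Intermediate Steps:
N(V, y) = -11/3 (N(V, y) = (-11 + 0)/3 = -11*⅓ = -11/3)
-117/212 + N(22, -6)/M(21, -17) = -117/212 - 11/3/21 = -117*1/212 - 11/3*1/21 = -117/212 - 11/63 = -9703/13356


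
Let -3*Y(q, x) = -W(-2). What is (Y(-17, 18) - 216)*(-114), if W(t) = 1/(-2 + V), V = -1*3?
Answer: 123158/5 ≈ 24632.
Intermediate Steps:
V = -3
W(t) = -⅕ (W(t) = 1/(-2 - 3) = 1/(-5) = -⅕)
Y(q, x) = -1/15 (Y(q, x) = -(-1)*(-1)/(3*5) = -⅓*⅕ = -1/15)
(Y(-17, 18) - 216)*(-114) = (-1/15 - 216)*(-114) = -3241/15*(-114) = 123158/5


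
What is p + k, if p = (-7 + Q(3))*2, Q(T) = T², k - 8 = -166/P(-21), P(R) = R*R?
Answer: 5126/441 ≈ 11.624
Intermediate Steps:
P(R) = R²
k = 3362/441 (k = 8 - 166/((-21)²) = 8 - 166/441 = 3362/441 ≈ 7.6236)
p = 4 (p = (-7 + 3²)*2 = (-7 + 9)*2 = 2*2 = 4)
p + k = 4 + 3362/441 = 5126/441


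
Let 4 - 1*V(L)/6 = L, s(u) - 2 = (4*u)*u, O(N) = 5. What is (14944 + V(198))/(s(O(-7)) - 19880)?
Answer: -6890/9889 ≈ -0.69673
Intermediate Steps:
s(u) = 2 + 4*u² (s(u) = 2 + (4*u)*u = 2 + 4*u²)
V(L) = 24 - 6*L
(14944 + V(198))/(s(O(-7)) - 19880) = (14944 + (24 - 6*198))/((2 + 4*5²) - 19880) = (14944 + (24 - 1188))/((2 + 4*25) - 19880) = (14944 - 1164)/((2 + 100) - 19880) = 13780/(102 - 19880) = 13780/(-19778) = 13780*(-1/19778) = -6890/9889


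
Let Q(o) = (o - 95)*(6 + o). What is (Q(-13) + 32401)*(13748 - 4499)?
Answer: 306669093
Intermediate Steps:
Q(o) = (-95 + o)*(6 + o)
(Q(-13) + 32401)*(13748 - 4499) = ((-570 + (-13)² - 89*(-13)) + 32401)*(13748 - 4499) = ((-570 + 169 + 1157) + 32401)*9249 = (756 + 32401)*9249 = 33157*9249 = 306669093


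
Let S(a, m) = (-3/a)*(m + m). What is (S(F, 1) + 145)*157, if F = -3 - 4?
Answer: 160297/7 ≈ 22900.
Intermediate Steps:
F = -7
S(a, m) = -6*m/a (S(a, m) = (-3/a)*(2*m) = -6*m/a)
(S(F, 1) + 145)*157 = (-6*1/(-7) + 145)*157 = (-6*1*(-⅐) + 145)*157 = (6/7 + 145)*157 = (1021/7)*157 = 160297/7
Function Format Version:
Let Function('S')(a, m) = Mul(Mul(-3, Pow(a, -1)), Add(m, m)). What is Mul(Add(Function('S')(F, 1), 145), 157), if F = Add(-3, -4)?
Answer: Rational(160297, 7) ≈ 22900.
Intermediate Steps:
F = -7
Function('S')(a, m) = Mul(-6, m, Pow(a, -1)) (Function('S')(a, m) = Mul(Mul(-3, Pow(a, -1)), Mul(2, m)) = Mul(-6, m, Pow(a, -1)))
Mul(Add(Function('S')(F, 1), 145), 157) = Mul(Add(Mul(-6, 1, Pow(-7, -1)), 145), 157) = Mul(Add(Mul(-6, 1, Rational(-1, 7)), 145), 157) = Mul(Add(Rational(6, 7), 145), 157) = Mul(Rational(1021, 7), 157) = Rational(160297, 7)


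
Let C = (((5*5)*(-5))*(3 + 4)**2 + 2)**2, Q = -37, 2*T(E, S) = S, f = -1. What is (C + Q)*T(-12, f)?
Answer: -18745546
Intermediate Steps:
T(E, S) = S/2
C = 37491129 (C = ((25*(-5))*7**2 + 2)**2 = (-125*49 + 2)**2 = (-6125 + 2)**2 = (-6123)**2 = 37491129)
(C + Q)*T(-12, f) = (37491129 - 37)*((1/2)*(-1)) = 37491092*(-1/2) = -18745546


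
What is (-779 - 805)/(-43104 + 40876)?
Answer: 396/557 ≈ 0.71095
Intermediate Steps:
(-779 - 805)/(-43104 + 40876) = -1584/(-2228) = -1584*(-1/2228) = 396/557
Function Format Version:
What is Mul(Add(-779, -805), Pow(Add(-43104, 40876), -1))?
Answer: Rational(396, 557) ≈ 0.71095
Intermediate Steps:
Mul(Add(-779, -805), Pow(Add(-43104, 40876), -1)) = Mul(-1584, Pow(-2228, -1)) = Mul(-1584, Rational(-1, 2228)) = Rational(396, 557)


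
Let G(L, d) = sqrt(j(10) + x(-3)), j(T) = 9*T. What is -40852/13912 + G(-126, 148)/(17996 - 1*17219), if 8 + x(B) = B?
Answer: -10213/3478 + sqrt(79)/777 ≈ -2.9250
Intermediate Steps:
x(B) = -8 + B
G(L, d) = sqrt(79) (G(L, d) = sqrt(9*10 + (-8 - 3)) = sqrt(90 - 11) = sqrt(79))
-40852/13912 + G(-126, 148)/(17996 - 1*17219) = -40852/13912 + sqrt(79)/(17996 - 1*17219) = -40852*1/13912 + sqrt(79)/(17996 - 17219) = -10213/3478 + sqrt(79)/777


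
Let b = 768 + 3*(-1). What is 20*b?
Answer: 15300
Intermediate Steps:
b = 765 (b = 768 - 3 = 765)
20*b = 20*765 = 15300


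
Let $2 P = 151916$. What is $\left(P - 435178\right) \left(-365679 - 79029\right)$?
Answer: $159748007760$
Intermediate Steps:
$P = 75958$ ($P = \frac{1}{2} \cdot 151916 = 75958$)
$\left(P - 435178\right) \left(-365679 - 79029\right) = \left(75958 - 435178\right) \left(-365679 - 79029\right) = \left(-359220\right) \left(-444708\right) = 159748007760$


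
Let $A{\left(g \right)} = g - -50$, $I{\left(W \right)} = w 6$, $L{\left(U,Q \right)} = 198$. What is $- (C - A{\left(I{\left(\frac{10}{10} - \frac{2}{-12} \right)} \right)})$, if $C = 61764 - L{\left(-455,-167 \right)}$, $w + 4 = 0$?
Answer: $-61540$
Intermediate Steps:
$w = -4$ ($w = -4 + 0 = -4$)
$I{\left(W \right)} = -24$ ($I{\left(W \right)} = \left(-4\right) 6 = -24$)
$A{\left(g \right)} = 50 + g$ ($A{\left(g \right)} = g + 50 = 50 + g$)
$C = 61566$ ($C = 61764 - 198 = 61566$)
$- (C - A{\left(I{\left(\frac{10}{10} - \frac{2}{-12} \right)} \right)}) = - (61566 - \left(50 - 24\right)) = - (61566 - 26) = \left(-1\right) 61540 = -61540$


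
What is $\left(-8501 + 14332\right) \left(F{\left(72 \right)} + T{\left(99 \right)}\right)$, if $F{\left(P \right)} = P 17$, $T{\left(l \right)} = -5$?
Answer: $7107989$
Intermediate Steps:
$F{\left(P \right)} = 17 P$
$\left(-8501 + 14332\right) \left(F{\left(72 \right)} + T{\left(99 \right)}\right) = \left(-8501 + 14332\right) \left(17 \cdot 72 - 5\right) = 5831 \left(1224 - 5\right) = 5831 \cdot 1219 = 7107989$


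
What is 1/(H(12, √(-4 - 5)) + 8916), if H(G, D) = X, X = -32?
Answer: 1/8884 ≈ 0.00011256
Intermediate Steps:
H(G, D) = -32
1/(H(12, √(-4 - 5)) + 8916) = 1/(-32 + 8916) = 1/8884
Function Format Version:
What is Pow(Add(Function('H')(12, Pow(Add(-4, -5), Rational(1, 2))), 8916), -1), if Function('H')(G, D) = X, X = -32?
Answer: Rational(1, 8884) ≈ 0.00011256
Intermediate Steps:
Function('H')(G, D) = -32
Pow(Add(Function('H')(12, Pow(Add(-4, -5), Rational(1, 2))), 8916), -1) = Pow(Add(-32, 8916), -1) = Pow(8884, -1) = Rational(1, 8884)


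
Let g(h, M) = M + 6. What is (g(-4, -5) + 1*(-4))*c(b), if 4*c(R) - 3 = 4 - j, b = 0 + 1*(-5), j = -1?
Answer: -6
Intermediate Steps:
g(h, M) = 6 + M
b = -5 (b = 0 - 5 = -5)
c(R) = 2 (c(R) = ¾ + (4 - 1*(-1))/4 = ¾ + (4 + 1)/4 = ¾ + (¼)*5 = ¾ + 5/4 = 2)
(g(-4, -5) + 1*(-4))*c(b) = ((6 - 5) + 1*(-4))*2 = (1 - 4)*2 = -3*2 = -6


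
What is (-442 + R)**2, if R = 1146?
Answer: 495616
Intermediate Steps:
(-442 + R)**2 = (-442 + 1146)**2 = 704**2 = 495616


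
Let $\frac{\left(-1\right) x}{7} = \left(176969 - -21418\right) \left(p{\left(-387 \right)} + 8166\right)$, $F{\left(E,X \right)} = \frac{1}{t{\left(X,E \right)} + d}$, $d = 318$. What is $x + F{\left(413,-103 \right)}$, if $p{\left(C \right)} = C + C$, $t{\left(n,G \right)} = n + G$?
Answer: $- \frac{6446631590783}{628} \approx -1.0265 \cdot 10^{10}$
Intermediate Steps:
$t{\left(n,G \right)} = G + n$
$F{\left(E,X \right)} = \frac{1}{318 + E + X}$ ($F{\left(E,X \right)} = \frac{1}{\left(E + X\right) + 318} = \frac{1}{318 + E + X}$)
$p{\left(C \right)} = 2 C$
$x = -10265336928$ ($x = - 7 \left(176969 - -21418\right) \left(2 \left(-387\right) + 8166\right) = - 7 \left(176969 + \left(-95698 + 117116\right)\right) \left(-774 + 8166\right) = - 7 \left(176969 + 21418\right) 7392 = - 7 \cdot 198387 \cdot 7392 = \left(-7\right) 1466476704 = -10265336928$)
$x + F{\left(413,-103 \right)} = -10265336928 + \frac{1}{318 + 413 - 103} = -10265336928 + \frac{1}{628} = - \frac{6446631590783}{628}$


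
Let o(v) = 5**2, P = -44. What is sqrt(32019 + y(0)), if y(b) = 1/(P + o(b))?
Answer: 2*sqrt(2889710)/19 ≈ 178.94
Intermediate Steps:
o(v) = 25
y(b) = -1/19 (y(b) = 1/(-44 + 25) = 1/(-19) = -1/19)
sqrt(32019 + y(0)) = sqrt(32019 - 1/19) = sqrt(608360/19) = 2*sqrt(2889710)/19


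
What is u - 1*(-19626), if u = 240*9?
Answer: 21786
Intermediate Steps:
u = 2160
u - 1*(-19626) = 2160 - 1*(-19626) = 2160 + 19626 = 21786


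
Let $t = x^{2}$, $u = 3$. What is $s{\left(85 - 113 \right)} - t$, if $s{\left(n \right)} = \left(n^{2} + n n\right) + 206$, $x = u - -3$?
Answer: $1738$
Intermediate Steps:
$x = 6$ ($x = 3 - -3 = 3 + 3 = 6$)
$s{\left(n \right)} = 206 + 2 n^{2}$ ($s{\left(n \right)} = \left(n^{2} + n^{2}\right) + 206 = 2 n^{2} + 206 = 206 + 2 n^{2}$)
$t = 36$ ($t = 6^{2} = 36$)
$s{\left(85 - 113 \right)} - t = \left(206 + 2 \left(85 - 113\right)^{2}\right) - 36 = \left(206 + 2 \left(-28\right)^{2}\right) - 36 = \left(206 + 2 \cdot 784\right) - 36 = \left(206 + 1568\right) - 36 = 1774 - 36 = 1738$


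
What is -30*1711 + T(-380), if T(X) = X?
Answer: -51710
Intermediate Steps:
-30*1711 + T(-380) = -30*1711 - 380 = -51330 - 380 = -51710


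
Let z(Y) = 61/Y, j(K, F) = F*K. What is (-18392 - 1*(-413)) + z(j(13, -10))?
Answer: -2337331/130 ≈ -17979.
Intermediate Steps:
(-18392 - 1*(-413)) + z(j(13, -10)) = (-18392 - 1*(-413)) + 61/((-10*13)) = (-18392 + 413) + 61/(-130) = -17979 + 61*(-1/130) = -17979 - 61/130 = -2337331/130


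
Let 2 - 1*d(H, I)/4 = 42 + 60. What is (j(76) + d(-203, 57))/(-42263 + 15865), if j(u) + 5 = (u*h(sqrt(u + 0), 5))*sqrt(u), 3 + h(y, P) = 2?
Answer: 405/26398 + 76*sqrt(19)/13199 ≈ 0.040441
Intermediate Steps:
d(H, I) = -400 (d(H, I) = 8 - 4*(42 + 60) = 8 - 4*102 = 8 - 408 = -400)
h(y, P) = -1 (h(y, P) = -3 + 2 = -1)
j(u) = -5 - u**(3/2) (j(u) = -5 + (u*(-1))*sqrt(u) = -5 + (-u)*sqrt(u) = -5 - u**(3/2))
(j(76) + d(-203, 57))/(-42263 + 15865) = ((-5 - 76**(3/2)) - 400)/(-42263 + 15865) = ((-5 - 152*sqrt(19)) - 400)/(-26398) = ((-5 - 152*sqrt(19)) - 400)*(-1/26398) = (-405 - 152*sqrt(19))*(-1/26398) = 405/26398 + 76*sqrt(19)/13199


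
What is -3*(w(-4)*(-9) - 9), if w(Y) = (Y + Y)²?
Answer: 1755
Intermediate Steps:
w(Y) = 4*Y² (w(Y) = (2*Y)² = 4*Y²)
-3*(w(-4)*(-9) - 9) = -3*((4*(-4)²)*(-9) - 9) = -3*((4*16)*(-9) - 9) = -3*(64*(-9) - 9) = -3*(-576 - 9) = -3*(-585) = 1755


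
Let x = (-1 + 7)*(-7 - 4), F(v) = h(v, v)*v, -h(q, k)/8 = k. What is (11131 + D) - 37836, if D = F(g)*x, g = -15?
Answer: 92095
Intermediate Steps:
h(q, k) = -8*k
F(v) = -8*v² (F(v) = (-8*v)*v = -8*v²)
x = -66 (x = 6*(-11) = -66)
D = 118800 (D = -8*(-15)²*(-66) = -8*225*(-66) = -1800*(-66) = 118800)
(11131 + D) - 37836 = (11131 + 118800) - 37836 = 129931 - 37836 = 92095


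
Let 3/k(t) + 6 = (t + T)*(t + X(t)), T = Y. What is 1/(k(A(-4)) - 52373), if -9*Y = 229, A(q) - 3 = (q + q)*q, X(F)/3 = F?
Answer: -11986/627742751 ≈ -1.9094e-5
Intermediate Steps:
X(F) = 3*F
A(q) = 3 + 2*q² (A(q) = 3 + (q + q)*q = 3 + (2*q)*q = 3 + 2*q²)
Y = -229/9 (Y = -⅑*229 = -229/9 ≈ -25.444)
T = -229/9 ≈ -25.444
k(t) = 3/(-6 + 4*t*(-229/9 + t)) (k(t) = 3/(-6 + (t - 229/9)*(t + 3*t)) = 3/(-6 + (-229/9 + t)*(4*t)) = 3/(-6 + 4*t*(-229/9 + t)))
1/(k(A(-4)) - 52373) = 1/(27/(2*(-27 - 458*(3 + 2*(-4)²) + 18*(3 + 2*(-4)²)²)) - 52373) = 1/(27/(2*(-27 - 458*(3 + 2*16) + 18*(3 + 2*16)²)) - 52373) = 1/(27/(2*(-27 - 458*(3 + 32) + 18*(3 + 32)²)) - 52373) = 1/(27/(2*(-27 - 458*35 + 18*35²)) - 52373) = 1/(27/(2*(-27 - 16030 + 18*1225)) - 52373) = 1/(27/(2*(-27 - 16030 + 22050)) - 52373) = 1/((27/2)/5993 - 52373) = 1/((27/2)*(1/5993) - 52373) = 1/(27/11986 - 52373) = 1/(-627742751/11986) = -11986/627742751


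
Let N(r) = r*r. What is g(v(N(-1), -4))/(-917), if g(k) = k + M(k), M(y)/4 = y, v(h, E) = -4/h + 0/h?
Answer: 20/917 ≈ 0.021810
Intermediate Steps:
N(r) = r²
v(h, E) = -4/h (v(h, E) = -4/h + 0 = -4/h)
M(y) = 4*y
g(k) = 5*k (g(k) = k + 4*k = 5*k)
g(v(N(-1), -4))/(-917) = (5*(-4/((-1)²)))/(-917) = (5*(-4/1))*(-1/917) = (5*(-4*1))*(-1/917) = (5*(-4))*(-1/917) = -20*(-1/917) = 20/917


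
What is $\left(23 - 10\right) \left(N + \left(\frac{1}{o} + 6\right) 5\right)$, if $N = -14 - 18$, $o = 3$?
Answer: $- \frac{13}{3} \approx -4.3333$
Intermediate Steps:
$N = -32$ ($N = -14 - 18 = -32$)
$\left(23 - 10\right) \left(N + \left(\frac{1}{o} + 6\right) 5\right) = \left(23 - 10\right) \left(-32 + \left(\frac{1}{3} + 6\right) 5\right) = 13 \left(-32 + \frac{19}{3} \cdot 5\right) = 13 \left(-32 + \frac{95}{3}\right) = 13 \left(- \frac{1}{3}\right) = - \frac{13}{3}$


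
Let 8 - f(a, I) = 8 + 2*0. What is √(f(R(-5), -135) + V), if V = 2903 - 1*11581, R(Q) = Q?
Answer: I*√8678 ≈ 93.156*I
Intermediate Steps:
f(a, I) = 0 (f(a, I) = 8 - (8 + 2*0) = 8 - (8 + 0) = 8 - 1*8 = 8 - 8 = 0)
V = -8678 (V = 2903 - 11581 = -8678)
√(f(R(-5), -135) + V) = √(0 - 8678) = √(-8678) = I*√8678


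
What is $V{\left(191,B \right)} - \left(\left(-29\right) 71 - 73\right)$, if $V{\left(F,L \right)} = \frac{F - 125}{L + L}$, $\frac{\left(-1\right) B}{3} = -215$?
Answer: $\frac{458391}{215} \approx 2132.1$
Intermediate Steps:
$B = 645$ ($B = \left(-3\right) \left(-215\right) = 645$)
$V{\left(F,L \right)} = \frac{-125 + F}{2 L}$
$V{\left(191,B \right)} - \left(\left(-29\right) 71 - 73\right) = \frac{-125 + 191}{2 \cdot 645} - \left(\left(-29\right) 71 - 73\right) = \frac{1}{2} \cdot \frac{1}{645} \cdot 66 - \left(-2059 - 73\right) = \frac{11}{215} - -2132 = \frac{11}{215} + 2132 = \frac{458391}{215}$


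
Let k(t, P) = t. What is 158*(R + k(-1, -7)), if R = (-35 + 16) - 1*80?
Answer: -15800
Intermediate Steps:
R = -99 (R = -19 - 80 = -99)
158*(R + k(-1, -7)) = 158*(-99 - 1) = 158*(-100) = -15800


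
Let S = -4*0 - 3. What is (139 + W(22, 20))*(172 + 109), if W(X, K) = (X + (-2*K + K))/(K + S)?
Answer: 664565/17 ≈ 39092.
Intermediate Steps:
S = -3 (S = 0 - 3 = -3)
W(X, K) = (X - K)/(-3 + K) (W(X, K) = (X + (-2*K + K))/(K - 3) = (X - K)/(-3 + K))
(139 + W(22, 20))*(172 + 109) = (139 + (22 - 1*20)/(-3 + 20))*(172 + 109) = (139 + (22 - 20)/17)*281 = (139 + (1/17)*2)*281 = (139 + 2/17)*281 = (2365/17)*281 = 664565/17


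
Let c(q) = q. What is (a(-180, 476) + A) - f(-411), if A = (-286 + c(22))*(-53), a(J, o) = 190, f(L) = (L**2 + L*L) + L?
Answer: -323249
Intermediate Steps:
f(L) = L + 2*L**2 (f(L) = (L**2 + L**2) + L = 2*L**2 + L = L + 2*L**2)
A = 13992 (A = (-286 + 22)*(-53) = -264*(-53) = 13992)
(a(-180, 476) + A) - f(-411) = (190 + 13992) - (-411)*(1 + 2*(-411)) = 14182 - (-411)*(1 - 822) = 14182 - (-411)*(-821) = 14182 - 1*337431 = 14182 - 337431 = -323249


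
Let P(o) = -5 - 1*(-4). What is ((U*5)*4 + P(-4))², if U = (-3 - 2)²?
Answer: 249001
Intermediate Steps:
U = 25 (U = (-5)² = 25)
P(o) = -1 (P(o) = -5 + 4 = -1)
((U*5)*4 + P(-4))² = ((25*5)*4 - 1)² = (125*4 - 1)² = (500 - 1)² = 499² = 249001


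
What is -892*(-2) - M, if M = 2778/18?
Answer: 4889/3 ≈ 1629.7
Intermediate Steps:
M = 463/3 (M = 2778*(1/18) = 463/3 ≈ 154.33)
-892*(-2) - M = -892*(-2) - 1*463/3 = 1784 - 463/3 = 4889/3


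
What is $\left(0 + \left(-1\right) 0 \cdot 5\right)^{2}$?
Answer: $0$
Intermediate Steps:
$\left(0 + \left(-1\right) 0 \cdot 5\right)^{2} = \left(0 + 0 \cdot 5\right)^{2} = \left(0 + 0\right)^{2} = 0^{2} = 0$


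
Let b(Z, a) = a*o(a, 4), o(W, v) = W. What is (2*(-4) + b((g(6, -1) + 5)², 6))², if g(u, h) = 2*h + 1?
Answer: 784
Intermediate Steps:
g(u, h) = 1 + 2*h
b(Z, a) = a² (b(Z, a) = a*a = a²)
(2*(-4) + b((g(6, -1) + 5)², 6))² = (2*(-4) + 6²)² = (-8 + 36)² = 28² = 784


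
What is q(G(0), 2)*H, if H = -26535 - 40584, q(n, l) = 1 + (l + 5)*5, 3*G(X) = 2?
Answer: -2416284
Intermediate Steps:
G(X) = 2/3 (G(X) = (1/3)*2 = 2/3)
q(n, l) = 26 + 5*l (q(n, l) = 1 + (5 + l)*5 = 1 + (25 + 5*l) = 26 + 5*l)
H = -67119
q(G(0), 2)*H = (26 + 5*2)*(-67119) = (26 + 10)*(-67119) = 36*(-67119) = -2416284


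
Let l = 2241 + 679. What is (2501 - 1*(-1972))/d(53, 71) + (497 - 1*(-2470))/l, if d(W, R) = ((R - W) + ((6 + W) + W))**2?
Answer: 3160173/2467400 ≈ 1.2808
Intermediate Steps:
l = 2920
d(W, R) = (6 + R + W)**2 (d(W, R) = ((R - W) + (6 + 2*W))**2 = (6 + R + W)**2)
(2501 - 1*(-1972))/d(53, 71) + (497 - 1*(-2470))/l = (2501 - 1*(-1972))/((6 + 71 + 53)**2) + (497 - 1*(-2470))/2920 = (2501 + 1972)/(130**2) + (497 + 2470)*(1/2920) = 4473/16900 + 2967*(1/2920) = 4473*(1/16900) + 2967/2920 = 4473/16900 + 2967/2920 = 3160173/2467400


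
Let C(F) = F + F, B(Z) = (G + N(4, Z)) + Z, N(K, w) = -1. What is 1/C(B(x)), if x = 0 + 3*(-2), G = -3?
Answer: -1/20 ≈ -0.050000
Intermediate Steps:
x = -6 (x = 0 - 6 = -6)
B(Z) = -4 + Z (B(Z) = (-3 - 1) + Z = -4 + Z)
C(F) = 2*F
1/C(B(x)) = 1/(2*(-4 - 6)) = 1/(2*(-10)) = 1/(-20) = -1/20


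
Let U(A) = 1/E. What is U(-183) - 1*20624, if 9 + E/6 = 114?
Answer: -12993119/630 ≈ -20624.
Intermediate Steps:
E = 630 (E = -54 + 6*114 = -54 + 684 = 630)
U(A) = 1/630
U(-183) - 1*20624 = 1/630 - 1*20624 = 1/630 - 20624 = -12993119/630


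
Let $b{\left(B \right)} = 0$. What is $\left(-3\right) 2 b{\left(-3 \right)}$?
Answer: $0$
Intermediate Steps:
$\left(-3\right) 2 b{\left(-3 \right)} = \left(-3\right) 2 \cdot 0 = \left(-6\right) 0 = 0$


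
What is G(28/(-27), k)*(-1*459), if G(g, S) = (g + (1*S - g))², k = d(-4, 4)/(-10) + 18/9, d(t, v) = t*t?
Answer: -1836/25 ≈ -73.440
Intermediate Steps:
d(t, v) = t²
k = ⅖ (k = (-4)²/(-10) + 18/9 = 16*(-⅒) + 18*(⅑) = -8/5 + 2 = ⅖ ≈ 0.40000)
G(g, S) = S² (G(g, S) = (g + (S - g))² = S²)
G(28/(-27), k)*(-1*459) = (⅖)²*(-1*459) = (4/25)*(-459) = -1836/25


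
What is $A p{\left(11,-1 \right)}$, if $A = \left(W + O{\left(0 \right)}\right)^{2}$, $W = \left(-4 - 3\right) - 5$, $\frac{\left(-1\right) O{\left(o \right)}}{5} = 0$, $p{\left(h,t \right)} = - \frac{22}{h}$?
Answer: $-288$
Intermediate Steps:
$O{\left(o \right)} = 0$ ($O{\left(o \right)} = \left(-5\right) 0 = 0$)
$W = -12$ ($W = -7 - 5 = -12$)
$A = 144$ ($A = \left(-12 + 0\right)^{2} = \left(-12\right)^{2} = 144$)
$A p{\left(11,-1 \right)} = 144 \left(- \frac{22}{11}\right) = 144 \left(\left(-22\right) \frac{1}{11}\right) = 144 \left(-2\right) = -288$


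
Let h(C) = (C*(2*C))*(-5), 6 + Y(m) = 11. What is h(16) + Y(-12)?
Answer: -2555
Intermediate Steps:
Y(m) = 5 (Y(m) = -6 + 11 = 5)
h(C) = -10*C**2 (h(C) = (2*C**2)*(-5) = -10*C**2)
h(16) + Y(-12) = -10*16**2 + 5 = -10*256 + 5 = -2560 + 5 = -2555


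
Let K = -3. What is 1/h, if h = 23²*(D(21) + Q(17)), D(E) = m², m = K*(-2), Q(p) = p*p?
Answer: 1/171925 ≈ 5.8165e-6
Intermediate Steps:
Q(p) = p²
m = 6 (m = -3*(-2) = 6)
D(E) = 36 (D(E) = 6² = 36)
h = 171925 (h = 23²*(36 + 17²) = 529*(36 + 289) = 529*325 = 171925)
1/h = 1/171925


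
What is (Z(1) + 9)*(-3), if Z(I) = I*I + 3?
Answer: -39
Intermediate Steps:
Z(I) = 3 + I² (Z(I) = I² + 3 = 3 + I²)
(Z(1) + 9)*(-3) = ((3 + 1²) + 9)*(-3) = ((3 + 1) + 9)*(-3) = (4 + 9)*(-3) = 13*(-3) = -39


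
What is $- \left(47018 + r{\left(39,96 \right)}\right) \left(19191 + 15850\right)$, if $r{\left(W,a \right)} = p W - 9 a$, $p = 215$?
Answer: $-1911101099$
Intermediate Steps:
$r{\left(W,a \right)} = - 9 a + 215 W$ ($r{\left(W,a \right)} = 215 W - 9 a = - 9 a + 215 W$)
$- \left(47018 + r{\left(39,96 \right)}\right) \left(19191 + 15850\right) = - \left(47018 + \left(\left(-9\right) 96 + 215 \cdot 39\right)\right) \left(19191 + 15850\right) = - \left(47018 + \left(-864 + 8385\right)\right) 35041 = - \left(47018 + 7521\right) 35041 = - 54539 \cdot 35041 = \left(-1\right) 1911101099 = -1911101099$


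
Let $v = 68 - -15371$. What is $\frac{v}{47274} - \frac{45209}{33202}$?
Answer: $- \frac{406151147}{392397837} \approx -1.035$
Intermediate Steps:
$v = 15439$ ($v = 68 + 15371 = 15439$)
$\frac{v}{47274} - \frac{45209}{33202} = \frac{15439}{47274} - \frac{45209}{33202} = - \frac{406151147}{392397837}$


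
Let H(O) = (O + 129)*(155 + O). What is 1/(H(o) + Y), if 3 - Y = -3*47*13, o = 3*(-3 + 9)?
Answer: 1/27267 ≈ 3.6674e-5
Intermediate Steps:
o = 18 (o = 3*6 = 18)
H(O) = (129 + O)*(155 + O)
Y = 1836 (Y = 3 - (-3*47)*13 = 3 - (-141)*13 = 3 - 1*(-1833) = 3 + 1833 = 1836)
1/(H(o) + Y) = 1/((19995 + 18² + 284*18) + 1836) = 1/((19995 + 324 + 5112) + 1836) = 1/(25431 + 1836) = 1/27267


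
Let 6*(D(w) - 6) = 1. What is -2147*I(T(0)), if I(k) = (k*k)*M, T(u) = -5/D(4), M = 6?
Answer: -11593800/1369 ≈ -8468.8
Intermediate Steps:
D(w) = 37/6 (D(w) = 6 + (⅙)*1 = 6 + ⅙ = 37/6)
T(u) = -30/37 (T(u) = -5/37/6 = -5*6/37 = -30/37)
I(k) = 6*k² (I(k) = (k*k)*6 = k²*6 = 6*k²)
-2147*I(T(0)) = -12882*(-30/37)² = -12882*900/1369 = -2147*5400/1369 = -11593800/1369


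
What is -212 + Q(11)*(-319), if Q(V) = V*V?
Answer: -38811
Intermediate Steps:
Q(V) = V**2
-212 + Q(11)*(-319) = -212 + 11**2*(-319) = -212 + 121*(-319) = -212 - 38599 = -38811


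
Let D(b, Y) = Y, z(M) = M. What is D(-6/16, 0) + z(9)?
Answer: 9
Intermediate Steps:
D(-6/16, 0) + z(9) = 0 + 9 = 9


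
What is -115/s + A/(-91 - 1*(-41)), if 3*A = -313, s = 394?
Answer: 26518/14775 ≈ 1.7948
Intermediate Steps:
A = -313/3 (A = (⅓)*(-313) = -313/3 ≈ -104.33)
-115/s + A/(-91 - 1*(-41)) = -115/394 - 313/(3*(-91 - 1*(-41))) = -115*1/394 - 313/(3*(-91 + 41)) = -115/394 - 313/3/(-50) = -115/394 - 313/3*(-1/50) = -115/394 + 313/150 = 26518/14775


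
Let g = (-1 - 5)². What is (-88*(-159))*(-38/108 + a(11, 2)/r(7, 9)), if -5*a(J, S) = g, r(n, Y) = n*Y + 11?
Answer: -10463684/1665 ≈ -6284.5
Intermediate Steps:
g = 36 (g = (-6)² = 36)
r(n, Y) = 11 + Y*n (r(n, Y) = Y*n + 11 = 11 + Y*n)
a(J, S) = -36/5 (a(J, S) = -⅕*36 = -36/5)
(-88*(-159))*(-38/108 + a(11, 2)/r(7, 9)) = (-88*(-159))*(-38/108 - 36/(5*(11 + 9*7))) = 13992*(-38*1/108 - 36/(5*(11 + 63))) = 13992*(-19/54 - 36/5/74) = 13992*(-19/54 - 36/5*1/74) = 13992*(-19/54 - 18/185) = 13992*(-4487/9990) = -10463684/1665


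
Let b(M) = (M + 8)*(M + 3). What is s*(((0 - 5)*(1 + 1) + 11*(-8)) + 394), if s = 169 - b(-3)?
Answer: 50024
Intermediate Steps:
b(M) = (3 + M)*(8 + M) (b(M) = (8 + M)*(3 + M) = (3 + M)*(8 + M))
s = 169 (s = 169 - (24 + (-3)² + 11*(-3)) = 169 - (24 + 9 - 33) = 169 - 1*0 = 169 + 0 = 169)
s*(((0 - 5)*(1 + 1) + 11*(-8)) + 394) = 169*(((0 - 5)*(1 + 1) + 11*(-8)) + 394) = 169*((-5*2 - 88) + 394) = 169*((-10 - 88) + 394) = 169*(-98 + 394) = 169*296 = 50024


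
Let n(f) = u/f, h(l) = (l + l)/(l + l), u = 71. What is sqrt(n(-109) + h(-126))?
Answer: sqrt(4142)/109 ≈ 0.59044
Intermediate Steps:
h(l) = 1 (h(l) = (2*l)/((2*l)) = (2*l)*(1/(2*l)) = 1)
n(f) = 71/f
sqrt(n(-109) + h(-126)) = sqrt(71/(-109) + 1) = sqrt(71*(-1/109) + 1) = sqrt(-71/109 + 1) = sqrt(38/109) = sqrt(4142)/109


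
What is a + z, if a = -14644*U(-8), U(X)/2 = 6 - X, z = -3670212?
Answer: -4080244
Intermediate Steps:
U(X) = 12 - 2*X (U(X) = 2*(6 - X) = 12 - 2*X)
a = -410032 (a = -14644*(12 - 2*(-8)) = -14644*(12 + 16) = -14644*28 = -410032)
a + z = -410032 - 3670212 = -4080244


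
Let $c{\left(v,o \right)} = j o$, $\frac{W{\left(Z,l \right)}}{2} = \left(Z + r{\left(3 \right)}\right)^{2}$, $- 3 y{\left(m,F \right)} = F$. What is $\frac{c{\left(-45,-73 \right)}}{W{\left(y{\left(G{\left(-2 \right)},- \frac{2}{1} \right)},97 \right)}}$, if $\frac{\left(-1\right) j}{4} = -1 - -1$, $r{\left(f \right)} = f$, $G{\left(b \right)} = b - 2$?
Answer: $0$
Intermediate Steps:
$G{\left(b \right)} = -2 + b$
$y{\left(m,F \right)} = - \frac{F}{3}$
$j = 0$ ($j = - 4 \left(-1 - -1\right) = - 4 \left(-1 + 1\right) = \left(-4\right) 0 = 0$)
$W{\left(Z,l \right)} = 2 \left(3 + Z\right)^{2}$ ($W{\left(Z,l \right)} = 2 \left(Z + 3\right)^{2} = 2 \left(3 + Z\right)^{2}$)
$c{\left(v,o \right)} = 0$ ($c{\left(v,o \right)} = 0 o = 0$)
$\frac{c{\left(-45,-73 \right)}}{W{\left(y{\left(G{\left(-2 \right)},- \frac{2}{1} \right)},97 \right)}} = \frac{0}{2 \left(3 - \frac{\left(-2\right) 1^{-1}}{3}\right)^{2}} = \frac{0}{2 \left(3 - \frac{\left(-2\right) 1}{3}\right)^{2}} = \frac{0}{2 \left(3 - - \frac{2}{3}\right)^{2}} = \frac{0}{2 \left(3 + \frac{2}{3}\right)^{2}} = \frac{0}{2 \left(\frac{11}{3}\right)^{2}} = \frac{0}{2 \cdot \frac{121}{9}} = \frac{0}{\frac{242}{9}} = 0 \cdot \frac{9}{242} = 0$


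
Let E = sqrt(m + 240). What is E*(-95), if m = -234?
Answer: -95*sqrt(6) ≈ -232.70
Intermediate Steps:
E = sqrt(6) (E = sqrt(-234 + 240) = sqrt(6) ≈ 2.4495)
E*(-95) = sqrt(6)*(-95) = -95*sqrt(6)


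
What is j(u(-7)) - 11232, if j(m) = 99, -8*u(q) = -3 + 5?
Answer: -11133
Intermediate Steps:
u(q) = -1/4 (u(q) = -(-3 + 5)/8 = -1/8*2 = -1/4)
j(u(-7)) - 11232 = 99 - 11232 = -11133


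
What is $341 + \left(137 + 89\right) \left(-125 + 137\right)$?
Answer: $3053$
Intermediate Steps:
$341 + \left(137 + 89\right) \left(-125 + 137\right) = 341 + 226 \cdot 12 = 341 + 2712 = 3053$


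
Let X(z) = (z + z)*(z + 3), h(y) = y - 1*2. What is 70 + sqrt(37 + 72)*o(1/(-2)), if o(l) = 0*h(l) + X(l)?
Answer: 70 - 5*sqrt(109)/2 ≈ 43.899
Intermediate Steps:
h(y) = -2 + y (h(y) = y - 2 = -2 + y)
X(z) = 2*z*(3 + z) (X(z) = (2*z)*(3 + z) = 2*z*(3 + z))
o(l) = 2*l*(3 + l) (o(l) = 0*(-2 + l) + 2*l*(3 + l) = 0 + 2*l*(3 + l) = 2*l*(3 + l))
70 + sqrt(37 + 72)*o(1/(-2)) = 70 + sqrt(37 + 72)*(2*(3 + 1/(-2))/(-2)) = 70 + sqrt(109)*(2*(-1/2)*(3 - 1/2)) = 70 + sqrt(109)*(2*(-1/2)*(5/2)) = 70 + sqrt(109)*(-5/2) = 70 - 5*sqrt(109)/2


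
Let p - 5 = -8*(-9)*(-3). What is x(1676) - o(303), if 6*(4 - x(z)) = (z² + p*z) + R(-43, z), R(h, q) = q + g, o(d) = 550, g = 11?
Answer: -820101/2 ≈ -4.1005e+5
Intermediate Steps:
R(h, q) = 11 + q (R(h, q) = q + 11 = 11 + q)
p = -211 (p = 5 - 8*(-9)*(-3) = 5 + 72*(-3) = 5 - 216 = -211)
x(z) = 13/6 + 35*z - z²/6 (x(z) = 4 - ((z² - 211*z) + (11 + z))/6 = 4 - (11 + z² - 210*z)/6 = 4 + (-11/6 + 35*z - z²/6) = 13/6 + 35*z - z²/6)
x(1676) - o(303) = (13/6 + 35*1676 - ⅙*1676²) - 1*550 = (13/6 + 58660 - ⅙*2808976) - 550 = (13/6 + 58660 - 1404488/3) - 550 = -819001/2 - 550 = -820101/2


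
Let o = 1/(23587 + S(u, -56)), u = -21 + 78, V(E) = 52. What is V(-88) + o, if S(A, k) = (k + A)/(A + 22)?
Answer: 96895527/1863374 ≈ 52.000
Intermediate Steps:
u = 57
S(A, k) = (A + k)/(22 + A)
o = 79/1863374 (o = 1/(23587 + (57 - 56)/(22 + 57)) = 1/(23587 + 1/79) = 1/(1863374/79) = 79/1863374 ≈ 4.2396e-5)
V(-88) + o = 52 + 79/1863374 = 96895527/1863374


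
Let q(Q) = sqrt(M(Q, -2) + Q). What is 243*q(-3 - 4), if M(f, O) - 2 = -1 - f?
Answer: 243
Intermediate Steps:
M(f, O) = 1 - f (M(f, O) = 2 + (-1 - f) = 1 - f)
q(Q) = 1 (q(Q) = sqrt((1 - Q) + Q) = sqrt(1) = 1)
243*q(-3 - 4) = 243*1 = 243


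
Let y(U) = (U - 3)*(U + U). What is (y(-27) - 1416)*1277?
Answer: 260508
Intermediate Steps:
y(U) = 2*U*(-3 + U) (y(U) = (-3 + U)*(2*U) = 2*U*(-3 + U))
(y(-27) - 1416)*1277 = (2*(-27)*(-3 - 27) - 1416)*1277 = (2*(-27)*(-30) - 1416)*1277 = (1620 - 1416)*1277 = 204*1277 = 260508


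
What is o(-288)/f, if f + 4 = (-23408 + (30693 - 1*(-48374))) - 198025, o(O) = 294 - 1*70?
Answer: -112/71185 ≈ -0.0015734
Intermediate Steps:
o(O) = 224 (o(O) = 294 - 70 = 224)
f = -142370 (f = -4 + ((-23408 + (30693 - 1*(-48374))) - 198025) = -4 + ((-23408 + (30693 + 48374)) - 198025) = -4 + ((-23408 + 79067) - 198025) = -4 + (55659 - 198025) = -4 - 142366 = -142370)
o(-288)/f = 224/(-142370) = 224*(-1/142370) = -112/71185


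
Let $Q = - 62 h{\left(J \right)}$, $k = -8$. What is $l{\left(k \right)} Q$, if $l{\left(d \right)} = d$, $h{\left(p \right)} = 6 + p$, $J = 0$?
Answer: $2976$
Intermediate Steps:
$Q = -372$ ($Q = - 62 \left(6 + 0\right) = \left(-62\right) 6 = -372$)
$l{\left(k \right)} Q = \left(-8\right) \left(-372\right) = 2976$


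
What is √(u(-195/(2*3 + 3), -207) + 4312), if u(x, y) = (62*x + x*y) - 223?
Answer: 2*√16269/3 ≈ 85.033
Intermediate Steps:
u(x, y) = -223 + 62*x + x*y
√(u(-195/(2*3 + 3), -207) + 4312) = √((-223 + 62*(-195/(2*3 + 3)) - 195/(2*3 + 3)*(-207)) + 4312) = √((-223 + 62*(-195/(6 + 3)) - 195/(6 + 3)*(-207)) + 4312) = √((-223 + 62*(-195/9) - 195/9*(-207)) + 4312) = √((-223 + 62*(-195*⅑) - 195*⅑*(-207)) + 4312) = √((-223 + 62*(-65/3) - 65/3*(-207)) + 4312) = √((-223 - 4030/3 + 4485) + 4312) = √(8756/3 + 4312) = √(21692/3) = 2*√16269/3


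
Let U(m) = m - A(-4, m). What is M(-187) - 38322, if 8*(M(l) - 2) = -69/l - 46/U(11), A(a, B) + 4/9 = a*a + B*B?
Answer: -16194759553/422620 ≈ -38320.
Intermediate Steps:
A(a, B) = -4/9 + B² + a² (A(a, B) = -4/9 + (a*a + B*B) = -4/9 + (a² + B²) = -4/9 + (B² + a²) = -4/9 + B² + a²)
U(m) = -140/9 + m - m² (U(m) = m - (-4/9 + m² + (-4)²) = m - (-4/9 + m² + 16) = m - (140/9 + m²) = m + (-140/9 - m²) = -140/9 + m - m²)
M(l) = 9247/4520 - 69/(8*l) (M(l) = 2 + (-69/l - 46/(-140/9 + 11 - 1*11²))/8 = 2 + (-69/l - 46/(-140/9 + 11 - 1*121))/8 = 2 + (-69/l - 46/(-140/9 + 11 - 121))/8 = 2 + (-69/l - 46/(-1130/9))/8 = 2 + (-69/l - 46*(-9/1130))/8 = 2 + (-69/l + 207/565)/8 = 2 + (207/565 - 69/l)/8 = 2 + (207/4520 - 69/(8*l)) = 9247/4520 - 69/(8*l))
M(-187) - 38322 = (1/4520)*(-38985 + 9247*(-187))/(-187) - 38322 = (1/4520)*(-1/187)*(-38985 - 1729189) - 38322 = (1/4520)*(-1/187)*(-1768174) - 38322 = 884087/422620 - 38322 = -16194759553/422620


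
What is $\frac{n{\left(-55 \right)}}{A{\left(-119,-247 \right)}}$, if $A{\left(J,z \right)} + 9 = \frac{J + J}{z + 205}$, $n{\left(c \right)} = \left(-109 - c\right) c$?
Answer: $-891$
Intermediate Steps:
$n{\left(c \right)} = c \left(-109 - c\right)$
$A{\left(J,z \right)} = -9 + \frac{2 J}{205 + z}$ ($A{\left(J,z \right)} = -9 + \frac{J + J}{z + 205} = -9 + \frac{2 J}{205 + z}$)
$\frac{n{\left(-55 \right)}}{A{\left(-119,-247 \right)}} = \frac{\left(-1\right) \left(-55\right) \left(109 - 55\right)}{\frac{1}{205 - 247} \left(-1845 - -2223 + 2 \left(-119\right)\right)} = \frac{\left(-1\right) \left(-55\right) 54}{\frac{1}{-42} \left(-1845 + 2223 - 238\right)} = \frac{2970}{\left(- \frac{1}{42}\right) 140} = \frac{2970}{- \frac{10}{3}} = 2970 \left(- \frac{3}{10}\right) = -891$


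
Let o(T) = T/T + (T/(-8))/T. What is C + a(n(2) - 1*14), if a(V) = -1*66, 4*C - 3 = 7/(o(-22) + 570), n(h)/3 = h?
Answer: -1191931/18268 ≈ -65.247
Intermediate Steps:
n(h) = 3*h
o(T) = 7/8 (o(T) = 1 + (T*(-⅛))/T = 1 + (-T/8)/T = 1 - ⅛ = 7/8)
C = 13757/18268 (C = ¾ + (7/(7/8 + 570))/4 = ¾ + (7/(4567/8))/4 = ¾ + ((8/4567)*7)/4 = ¾ + (¼)*(56/4567) = ¾ + 14/4567 = 13757/18268 ≈ 0.75307)
a(V) = -66
C + a(n(2) - 1*14) = 13757/18268 - 66 = -1191931/18268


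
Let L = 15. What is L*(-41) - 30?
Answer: -645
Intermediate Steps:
L*(-41) - 30 = 15*(-41) - 30 = -615 - 30 = -645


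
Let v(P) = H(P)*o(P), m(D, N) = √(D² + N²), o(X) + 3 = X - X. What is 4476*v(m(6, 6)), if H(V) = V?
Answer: -80568*√2 ≈ -1.1394e+5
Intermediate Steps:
o(X) = -3 (o(X) = -3 + (X - X) = -3 + 0 = -3)
v(P) = -3*P (v(P) = P*(-3) = -3*P)
4476*v(m(6, 6)) = 4476*(-3*√(6² + 6²)) = 4476*(-3*√(36 + 36)) = 4476*(-18*√2) = -80568*√2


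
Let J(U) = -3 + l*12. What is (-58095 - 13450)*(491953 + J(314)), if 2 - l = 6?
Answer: -35193128590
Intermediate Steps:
l = -4 (l = 2 - 1*6 = 2 - 6 = -4)
J(U) = -51 (J(U) = -3 - 4*12 = -3 - 48 = -51)
(-58095 - 13450)*(491953 + J(314)) = (-58095 - 13450)*(491953 - 51) = -71545*491902 = -35193128590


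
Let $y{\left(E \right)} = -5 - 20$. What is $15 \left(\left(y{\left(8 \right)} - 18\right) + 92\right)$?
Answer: $735$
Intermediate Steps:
$y{\left(E \right)} = -25$ ($y{\left(E \right)} = -5 - 20 = -25$)
$15 \left(\left(y{\left(8 \right)} - 18\right) + 92\right) = 15 \left(\left(-25 - 18\right) + 92\right) = 15 \left(-43 + 92\right) = 15 \cdot 49 = 735$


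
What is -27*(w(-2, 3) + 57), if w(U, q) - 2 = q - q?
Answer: -1593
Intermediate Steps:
w(U, q) = 2 (w(U, q) = 2 + (q - q) = 2 + 0 = 2)
-27*(w(-2, 3) + 57) = -27*(2 + 57) = -27*59 = -1593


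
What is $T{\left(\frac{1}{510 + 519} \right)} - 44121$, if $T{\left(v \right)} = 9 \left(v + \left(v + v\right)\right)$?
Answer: $- \frac{15133494}{343} \approx -44121.0$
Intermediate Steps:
$T{\left(v \right)} = 27 v$ ($T{\left(v \right)} = 9 \left(v + 2 v\right) = 9 \cdot 3 v = 27 v$)
$T{\left(\frac{1}{510 + 519} \right)} - 44121 = \frac{27}{510 + 519} - 44121 = \frac{27}{1029} - 44121 = 27 \cdot \frac{1}{1029} - 44121 = \frac{9}{343} - 44121 = - \frac{15133494}{343}$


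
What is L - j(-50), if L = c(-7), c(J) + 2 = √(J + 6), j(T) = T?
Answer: 48 + I ≈ 48.0 + 1.0*I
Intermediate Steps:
c(J) = -2 + √(6 + J) (c(J) = -2 + √(J + 6) = -2 + √(6 + J))
L = -2 + I (L = -2 + √(6 - 7) = -2 + √(-1) = -2 + I ≈ -2.0 + 1.0*I)
L - j(-50) = (-2 + I) - 1*(-50) = (-2 + I) + 50 = 48 + I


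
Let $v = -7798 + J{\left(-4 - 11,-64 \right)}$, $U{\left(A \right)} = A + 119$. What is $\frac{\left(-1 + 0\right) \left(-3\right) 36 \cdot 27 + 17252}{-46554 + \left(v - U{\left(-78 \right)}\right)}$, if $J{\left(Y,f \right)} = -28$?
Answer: $- \frac{20168}{54421} \approx -0.37059$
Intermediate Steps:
$U{\left(A \right)} = 119 + A$
$v = -7826$ ($v = -7798 - 28 = -7826$)
$\frac{\left(-1 + 0\right) \left(-3\right) 36 \cdot 27 + 17252}{-46554 + \left(v - U{\left(-78 \right)}\right)} = \frac{\left(-1 + 0\right) \left(-3\right) 36 \cdot 27 + 17252}{-46554 - 7867} = \frac{\left(-1\right) \left(-3\right) 36 \cdot 27 + 17252}{-46554 - 7867} = \frac{3 \cdot 36 \cdot 27 + 17252}{-46554 - 7867} = \frac{108 \cdot 27 + 17252}{-46554 - 7867} = \frac{2916 + 17252}{-54421} = 20168 \left(- \frac{1}{54421}\right) = - \frac{20168}{54421}$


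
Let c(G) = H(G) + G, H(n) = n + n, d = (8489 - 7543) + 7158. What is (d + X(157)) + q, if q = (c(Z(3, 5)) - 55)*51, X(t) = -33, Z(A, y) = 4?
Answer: 5878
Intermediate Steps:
d = 8104 (d = 946 + 7158 = 8104)
H(n) = 2*n
c(G) = 3*G (c(G) = 2*G + G = 3*G)
q = -2193 (q = (3*4 - 55)*51 = (12 - 55)*51 = -43*51 = -2193)
(d + X(157)) + q = (8104 - 33) - 2193 = 8071 - 2193 = 5878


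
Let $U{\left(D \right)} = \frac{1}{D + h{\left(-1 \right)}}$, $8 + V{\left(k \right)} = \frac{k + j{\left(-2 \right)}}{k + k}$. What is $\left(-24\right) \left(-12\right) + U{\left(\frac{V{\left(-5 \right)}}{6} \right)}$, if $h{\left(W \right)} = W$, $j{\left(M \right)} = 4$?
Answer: $\frac{39972}{139} \approx 287.57$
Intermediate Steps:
$V{\left(k \right)} = -8 + \frac{4 + k}{2 k}$ ($V{\left(k \right)} = -8 + \frac{k + 4}{k + k} = -8 + \frac{4 + k}{2 k}$)
$U{\left(D \right)} = \frac{1}{-1 + D}$ ($U{\left(D \right)} = \frac{1}{D - 1} = \frac{1}{-1 + D}$)
$\left(-24\right) \left(-12\right) + U{\left(\frac{V{\left(-5 \right)}}{6} \right)} = \left(-24\right) \left(-12\right) + \frac{1}{-1 + \frac{- \frac{15}{2} + \frac{2}{-5}}{6}} = 288 + \frac{1}{-1 + \left(- \frac{15}{2} + 2 \left(- \frac{1}{5}\right)\right) \frac{1}{6}} = 288 + \frac{1}{-1 + \left(- \frac{15}{2} - \frac{2}{5}\right) \frac{1}{6}} = 288 + \frac{1}{-1 - \frac{79}{60}} = 288 + \frac{1}{- \frac{139}{60}} = 288 - \frac{60}{139} = \frac{39972}{139}$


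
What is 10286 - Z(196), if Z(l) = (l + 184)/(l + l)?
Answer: 1007933/98 ≈ 10285.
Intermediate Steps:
Z(l) = (184 + l)/(2*l) (Z(l) = (184 + l)/((2*l)) = (184 + l)*(1/(2*l)) = (184 + l)/(2*l))
10286 - Z(196) = 10286 - (184 + 196)/(2*196) = 10286 - 380/(2*196) = 10286 - 1*95/98 = 10286 - 95/98 = 1007933/98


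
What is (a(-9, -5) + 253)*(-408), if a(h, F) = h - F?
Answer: -101592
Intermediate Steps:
(a(-9, -5) + 253)*(-408) = ((-9 - 1*(-5)) + 253)*(-408) = ((-9 + 5) + 253)*(-408) = (-4 + 253)*(-408) = 249*(-408) = -101592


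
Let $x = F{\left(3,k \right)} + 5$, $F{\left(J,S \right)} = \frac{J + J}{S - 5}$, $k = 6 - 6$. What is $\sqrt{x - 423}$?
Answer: $\frac{4 i \sqrt{655}}{5} \approx 20.474 i$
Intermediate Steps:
$k = 0$ ($k = 6 - 6 = 0$)
$F{\left(J,S \right)} = \frac{2 J}{-5 + S}$
$x = \frac{19}{5}$ ($x = 2 \cdot 3 \frac{1}{-5 + 0} + 5 = 2 \cdot 3 \frac{1}{-5} + 5 = 2 \cdot 3 \left(- \frac{1}{5}\right) + 5 = - \frac{6}{5} + 5 = \frac{19}{5} \approx 3.8$)
$\sqrt{x - 423} = \sqrt{\frac{19}{5} - 423} = \sqrt{- \frac{2096}{5}} = \frac{4 i \sqrt{655}}{5}$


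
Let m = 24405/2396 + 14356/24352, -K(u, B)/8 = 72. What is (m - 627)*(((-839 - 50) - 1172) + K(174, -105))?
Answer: 5925851113311/3646712 ≈ 1.6250e+6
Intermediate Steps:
K(u, B) = -576 (K(u, B) = -8*72 = -576)
m = 39294221/3646712 (m = 24405*(1/2396) + 14356*(1/24352) = 24405/2396 + 3589/6088 = 39294221/3646712 ≈ 10.775)
(m - 627)*(((-839 - 50) - 1172) + K(174, -105)) = (39294221/3646712 - 627)*(((-839 - 50) - 1172) - 576) = -2247194203*((-889 - 1172) - 576)/3646712 = -2247194203*(-2061 - 576)/3646712 = -2247194203/3646712*(-2637) = 5925851113311/3646712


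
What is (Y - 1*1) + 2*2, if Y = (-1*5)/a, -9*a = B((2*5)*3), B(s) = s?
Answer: 9/2 ≈ 4.5000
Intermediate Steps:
a = -10/3 (a = -2*5*3/9 = -10*3/9 = -1/9*30 = -10/3 ≈ -3.3333)
Y = 3/2 (Y = (-1*5)/(-10/3) = -5*(-3/10) = 3/2 ≈ 1.5000)
(Y - 1*1) + 2*2 = (3/2 - 1*1) + 2*2 = (3/2 - 1) + 4 = 1/2 + 4 = 9/2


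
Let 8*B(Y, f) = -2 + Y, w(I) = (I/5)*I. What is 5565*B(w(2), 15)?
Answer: -3339/4 ≈ -834.75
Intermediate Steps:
w(I) = I²/5 (w(I) = (I*(⅕))*I = (I/5)*I = I²/5)
B(Y, f) = -¼ + Y/8 (B(Y, f) = (-2 + Y)/8 = -¼ + Y/8)
5565*B(w(2), 15) = 5565*(-¼ + ((⅕)*2²)/8) = 5565*(-¼ + ((⅕)*4)/8) = 5565*(-¼ + (⅛)*(⅘)) = 5565*(-¼ + ⅒) = 5565*(-3/20) = -3339/4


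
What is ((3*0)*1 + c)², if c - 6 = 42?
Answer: 2304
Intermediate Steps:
c = 48 (c = 6 + 42 = 48)
((3*0)*1 + c)² = ((3*0)*1 + 48)² = (0*1 + 48)² = (0 + 48)² = 48² = 2304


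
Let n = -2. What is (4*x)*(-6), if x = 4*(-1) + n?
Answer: 144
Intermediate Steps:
x = -6 (x = 4*(-1) - 2 = -4 - 2 = -6)
(4*x)*(-6) = (4*(-6))*(-6) = -24*(-6) = 144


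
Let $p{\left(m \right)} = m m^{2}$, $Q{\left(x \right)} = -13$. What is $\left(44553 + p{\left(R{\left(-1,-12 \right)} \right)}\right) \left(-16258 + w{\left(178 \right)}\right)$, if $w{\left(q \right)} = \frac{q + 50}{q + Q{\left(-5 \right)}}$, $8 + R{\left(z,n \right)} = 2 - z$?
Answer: $- \frac{39723696792}{55} \approx -7.2225 \cdot 10^{8}$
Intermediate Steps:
$R{\left(z,n \right)} = -6 - z$ ($R{\left(z,n \right)} = -8 - \left(-2 + z\right) = -6 - z$)
$p{\left(m \right)} = m^{3}$
$w{\left(q \right)} = \frac{50 + q}{-13 + q}$ ($w{\left(q \right)} = \frac{q + 50}{q - 13} = \frac{50 + q}{-13 + q}$)
$\left(44553 + p{\left(R{\left(-1,-12 \right)} \right)}\right) \left(-16258 + w{\left(178 \right)}\right) = \left(44553 + \left(-6 - -1\right)^{3}\right) \left(-16258 + \frac{50 + 178}{-13 + 178}\right) = \left(44553 + \left(-6 + 1\right)^{3}\right) \left(-16258 + \frac{1}{165} \cdot 228\right) = \left(44553 + \left(-5\right)^{3}\right) \left(-16258 + \frac{1}{165} \cdot 228\right) = \left(44553 - 125\right) \left(-16258 + \frac{76}{55}\right) = 44428 \left(- \frac{894114}{55}\right) = - \frac{39723696792}{55}$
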